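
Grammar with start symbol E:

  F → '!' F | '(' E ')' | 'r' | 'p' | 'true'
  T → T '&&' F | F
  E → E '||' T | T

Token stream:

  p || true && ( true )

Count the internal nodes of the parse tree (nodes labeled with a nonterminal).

11

[E [E [T [F p]]] || [T [T [F true]] && [F ( [E [T [F true]]] )]]]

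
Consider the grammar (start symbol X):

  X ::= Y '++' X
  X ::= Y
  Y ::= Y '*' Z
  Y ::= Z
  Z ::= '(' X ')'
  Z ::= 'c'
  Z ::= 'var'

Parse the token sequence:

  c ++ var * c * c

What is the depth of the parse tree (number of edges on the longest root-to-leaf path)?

6

[X [Y [Z c]] ++ [X [Y [Y [Y [Z var]] * [Z c]] * [Z c]]]]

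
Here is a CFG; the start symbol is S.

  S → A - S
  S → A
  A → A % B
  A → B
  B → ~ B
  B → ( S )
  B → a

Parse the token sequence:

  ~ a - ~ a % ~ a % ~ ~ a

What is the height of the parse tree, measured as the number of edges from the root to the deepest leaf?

7

[S [A [B ~ [B a]]] - [S [A [A [A [B ~ [B a]]] % [B ~ [B a]]] % [B ~ [B ~ [B a]]]]]]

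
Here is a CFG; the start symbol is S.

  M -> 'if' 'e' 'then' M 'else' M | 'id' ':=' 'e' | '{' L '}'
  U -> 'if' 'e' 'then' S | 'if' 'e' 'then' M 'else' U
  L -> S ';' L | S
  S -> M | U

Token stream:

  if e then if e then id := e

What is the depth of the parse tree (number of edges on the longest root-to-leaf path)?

[S [U if e then [S [U if e then [S [M id := e]]]]]]

6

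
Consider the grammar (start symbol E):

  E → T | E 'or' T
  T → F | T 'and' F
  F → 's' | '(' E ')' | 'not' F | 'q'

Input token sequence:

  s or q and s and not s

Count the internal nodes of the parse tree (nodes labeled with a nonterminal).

[E [E [T [F s]]] or [T [T [T [F q]] and [F s]] and [F not [F s]]]]

11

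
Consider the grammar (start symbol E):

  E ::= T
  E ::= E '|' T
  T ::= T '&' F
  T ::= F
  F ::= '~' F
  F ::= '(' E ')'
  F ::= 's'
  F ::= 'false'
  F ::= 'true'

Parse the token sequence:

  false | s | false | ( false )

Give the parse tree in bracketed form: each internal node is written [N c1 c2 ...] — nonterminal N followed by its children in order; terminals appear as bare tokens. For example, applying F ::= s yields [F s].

E
E | T
E | T | T
E | T | T | T
T | T | T | T
F | T | T | T
false | T | T | T
false | F | T | T
false | s | T | T
false | s | F | T
false | s | false | T
false | s | false | F
false | s | false | ( E )
false | s | false | ( T )
false | s | false | ( F )
false | s | false | ( false )

[E [E [E [E [T [F false]]] | [T [F s]]] | [T [F false]]] | [T [F ( [E [T [F false]]] )]]]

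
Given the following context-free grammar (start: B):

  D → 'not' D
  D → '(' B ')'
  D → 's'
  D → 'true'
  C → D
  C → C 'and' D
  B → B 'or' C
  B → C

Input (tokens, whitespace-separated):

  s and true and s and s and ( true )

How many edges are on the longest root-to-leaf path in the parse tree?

[B [C [C [C [C [C [D s]] and [D true]] and [D s]] and [D s]] and [D ( [B [C [D true]]] )]]]

7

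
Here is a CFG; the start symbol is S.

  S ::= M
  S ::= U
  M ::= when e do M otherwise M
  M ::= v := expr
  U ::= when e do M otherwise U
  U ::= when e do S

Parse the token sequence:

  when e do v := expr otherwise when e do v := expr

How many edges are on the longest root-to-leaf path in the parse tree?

5

[S [U when e do [M v := expr] otherwise [U when e do [S [M v := expr]]]]]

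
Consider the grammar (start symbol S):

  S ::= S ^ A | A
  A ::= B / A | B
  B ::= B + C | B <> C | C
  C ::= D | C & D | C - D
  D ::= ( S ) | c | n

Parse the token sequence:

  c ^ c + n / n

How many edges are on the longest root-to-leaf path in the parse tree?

[S [S [A [B [C [D c]]]]] ^ [A [B [B [C [D c]]] + [C [D n]]] / [A [B [C [D n]]]]]]

6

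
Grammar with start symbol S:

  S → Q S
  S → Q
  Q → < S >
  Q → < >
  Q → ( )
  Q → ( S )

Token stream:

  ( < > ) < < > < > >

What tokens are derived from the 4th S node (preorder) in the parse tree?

< > < >

[S [Q ( [S [Q < >]] )] [S [Q < [S [Q < >] [S [Q < >]]] >]]]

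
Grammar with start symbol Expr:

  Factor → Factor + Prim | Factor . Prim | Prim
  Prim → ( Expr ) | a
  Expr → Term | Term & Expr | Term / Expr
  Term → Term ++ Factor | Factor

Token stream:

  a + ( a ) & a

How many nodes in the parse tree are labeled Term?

[Expr [Term [Factor [Factor [Prim a]] + [Prim ( [Expr [Term [Factor [Prim a]]]] )]]] & [Expr [Term [Factor [Prim a]]]]]

3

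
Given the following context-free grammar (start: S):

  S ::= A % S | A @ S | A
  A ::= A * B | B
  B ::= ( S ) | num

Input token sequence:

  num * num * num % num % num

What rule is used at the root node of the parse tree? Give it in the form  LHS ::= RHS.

[S [A [A [A [B num]] * [B num]] * [B num]] % [S [A [B num]] % [S [A [B num]]]]]

S ::= A % S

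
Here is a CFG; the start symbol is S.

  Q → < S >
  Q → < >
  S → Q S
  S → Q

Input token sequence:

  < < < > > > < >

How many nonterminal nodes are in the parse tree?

[S [Q < [S [Q < [S [Q < >]] >]] >] [S [Q < >]]]

8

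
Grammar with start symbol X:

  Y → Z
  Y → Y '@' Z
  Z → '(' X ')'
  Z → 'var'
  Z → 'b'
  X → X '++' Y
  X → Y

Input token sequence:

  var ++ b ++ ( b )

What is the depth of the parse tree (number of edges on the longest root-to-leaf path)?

[X [X [X [Y [Z var]]] ++ [Y [Z b]]] ++ [Y [Z ( [X [Y [Z b]]] )]]]

6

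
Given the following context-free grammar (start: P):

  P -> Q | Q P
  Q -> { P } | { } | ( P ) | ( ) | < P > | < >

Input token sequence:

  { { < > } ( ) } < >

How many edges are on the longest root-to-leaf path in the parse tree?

6

[P [Q { [P [Q { [P [Q < >]] }] [P [Q ( )]]] }] [P [Q < >]]]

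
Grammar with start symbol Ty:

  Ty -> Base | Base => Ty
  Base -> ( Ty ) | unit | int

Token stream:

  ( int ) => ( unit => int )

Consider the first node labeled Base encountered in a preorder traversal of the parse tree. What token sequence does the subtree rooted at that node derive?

( int )

[Ty [Base ( [Ty [Base int]] )] => [Ty [Base ( [Ty [Base unit] => [Ty [Base int]]] )]]]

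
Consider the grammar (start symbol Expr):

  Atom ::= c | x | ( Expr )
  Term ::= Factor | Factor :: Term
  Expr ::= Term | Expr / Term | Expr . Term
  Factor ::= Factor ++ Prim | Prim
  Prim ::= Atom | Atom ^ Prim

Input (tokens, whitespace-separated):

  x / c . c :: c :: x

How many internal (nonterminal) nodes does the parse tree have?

23

[Expr [Expr [Expr [Term [Factor [Prim [Atom x]]]]] / [Term [Factor [Prim [Atom c]]]]] . [Term [Factor [Prim [Atom c]]] :: [Term [Factor [Prim [Atom c]]] :: [Term [Factor [Prim [Atom x]]]]]]]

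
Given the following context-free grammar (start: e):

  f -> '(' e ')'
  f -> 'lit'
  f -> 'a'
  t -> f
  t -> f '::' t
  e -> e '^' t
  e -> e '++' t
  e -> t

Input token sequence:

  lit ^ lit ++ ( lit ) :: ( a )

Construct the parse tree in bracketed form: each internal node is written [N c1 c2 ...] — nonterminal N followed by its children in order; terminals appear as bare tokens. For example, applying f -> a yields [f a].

e
e ++ t
e ^ t ++ t
t ^ t ++ t
f ^ t ++ t
lit ^ t ++ t
lit ^ f ++ t
lit ^ lit ++ t
lit ^ lit ++ f :: t
lit ^ lit ++ ( e ) :: t
lit ^ lit ++ ( t ) :: t
lit ^ lit ++ ( f ) :: t
lit ^ lit ++ ( lit ) :: t
lit ^ lit ++ ( lit ) :: f
lit ^ lit ++ ( lit ) :: ( e )
lit ^ lit ++ ( lit ) :: ( t )
lit ^ lit ++ ( lit ) :: ( f )
lit ^ lit ++ ( lit ) :: ( a )

[e [e [e [t [f lit]]] ^ [t [f lit]]] ++ [t [f ( [e [t [f lit]]] )] :: [t [f ( [e [t [f a]]] )]]]]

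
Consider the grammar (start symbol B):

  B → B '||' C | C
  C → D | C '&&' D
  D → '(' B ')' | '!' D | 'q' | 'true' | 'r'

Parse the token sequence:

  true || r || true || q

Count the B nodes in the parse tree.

4

[B [B [B [B [C [D true]]] || [C [D r]]] || [C [D true]]] || [C [D q]]]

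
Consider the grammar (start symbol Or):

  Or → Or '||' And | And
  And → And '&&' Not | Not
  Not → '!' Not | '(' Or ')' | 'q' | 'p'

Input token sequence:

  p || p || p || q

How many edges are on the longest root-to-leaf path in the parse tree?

6

[Or [Or [Or [Or [And [Not p]]] || [And [Not p]]] || [And [Not p]]] || [And [Not q]]]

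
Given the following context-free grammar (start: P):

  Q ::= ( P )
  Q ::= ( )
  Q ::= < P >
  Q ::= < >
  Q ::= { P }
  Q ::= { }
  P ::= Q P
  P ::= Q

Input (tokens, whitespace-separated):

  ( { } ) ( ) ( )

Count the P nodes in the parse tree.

4

[P [Q ( [P [Q { }]] )] [P [Q ( )] [P [Q ( )]]]]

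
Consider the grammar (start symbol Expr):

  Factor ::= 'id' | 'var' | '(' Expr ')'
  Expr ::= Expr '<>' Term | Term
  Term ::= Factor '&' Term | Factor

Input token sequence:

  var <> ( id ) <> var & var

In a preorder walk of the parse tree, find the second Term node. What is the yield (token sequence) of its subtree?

[Expr [Expr [Expr [Term [Factor var]]] <> [Term [Factor ( [Expr [Term [Factor id]]] )]]] <> [Term [Factor var] & [Term [Factor var]]]]

( id )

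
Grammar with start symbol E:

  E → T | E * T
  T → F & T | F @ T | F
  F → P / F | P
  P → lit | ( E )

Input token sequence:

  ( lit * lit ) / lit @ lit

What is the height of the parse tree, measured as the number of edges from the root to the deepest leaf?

9

[E [T [F [P ( [E [E [T [F [P lit]]]] * [T [F [P lit]]]] )] / [F [P lit]]] @ [T [F [P lit]]]]]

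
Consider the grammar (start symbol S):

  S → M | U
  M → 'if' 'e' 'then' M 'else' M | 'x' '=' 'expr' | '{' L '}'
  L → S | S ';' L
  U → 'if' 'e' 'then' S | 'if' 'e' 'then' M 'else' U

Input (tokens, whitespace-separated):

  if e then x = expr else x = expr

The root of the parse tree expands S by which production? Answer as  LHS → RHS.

S → M

[S [M if e then [M x = expr] else [M x = expr]]]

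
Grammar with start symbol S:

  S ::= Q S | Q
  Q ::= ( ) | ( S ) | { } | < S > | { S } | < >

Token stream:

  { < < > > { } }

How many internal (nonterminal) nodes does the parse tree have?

[S [Q { [S [Q < [S [Q < >]] >] [S [Q { }]]] }]]

8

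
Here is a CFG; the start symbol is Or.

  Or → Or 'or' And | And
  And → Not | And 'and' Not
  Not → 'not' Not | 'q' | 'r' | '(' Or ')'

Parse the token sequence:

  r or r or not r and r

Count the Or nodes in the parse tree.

3

[Or [Or [Or [And [Not r]]] or [And [Not r]]] or [And [And [Not not [Not r]]] and [Not r]]]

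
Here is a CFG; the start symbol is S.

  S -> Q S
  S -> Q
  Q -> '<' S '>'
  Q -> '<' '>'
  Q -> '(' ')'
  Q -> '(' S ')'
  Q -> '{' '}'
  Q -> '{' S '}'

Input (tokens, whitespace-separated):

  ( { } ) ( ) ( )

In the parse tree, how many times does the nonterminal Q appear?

[S [Q ( [S [Q { }]] )] [S [Q ( )] [S [Q ( )]]]]

4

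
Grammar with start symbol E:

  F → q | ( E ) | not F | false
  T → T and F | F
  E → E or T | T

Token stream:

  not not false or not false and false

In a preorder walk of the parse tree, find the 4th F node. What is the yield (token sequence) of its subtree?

not false

[E [E [T [F not [F not [F false]]]]] or [T [T [F not [F false]]] and [F false]]]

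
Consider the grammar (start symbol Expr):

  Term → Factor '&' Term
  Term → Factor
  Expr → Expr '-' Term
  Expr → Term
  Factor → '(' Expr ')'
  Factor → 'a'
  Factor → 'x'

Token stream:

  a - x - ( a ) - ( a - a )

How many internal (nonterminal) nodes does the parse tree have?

21

[Expr [Expr [Expr [Expr [Term [Factor a]]] - [Term [Factor x]]] - [Term [Factor ( [Expr [Term [Factor a]]] )]]] - [Term [Factor ( [Expr [Expr [Term [Factor a]]] - [Term [Factor a]]] )]]]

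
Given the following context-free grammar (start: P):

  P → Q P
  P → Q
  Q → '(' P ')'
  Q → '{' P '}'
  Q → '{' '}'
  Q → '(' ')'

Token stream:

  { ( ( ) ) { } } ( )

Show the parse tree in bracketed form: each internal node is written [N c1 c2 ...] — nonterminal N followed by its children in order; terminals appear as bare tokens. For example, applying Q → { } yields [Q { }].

P
Q P
{ P } P
{ Q P } P
{ ( P ) P } P
{ ( Q ) P } P
{ ( ( ) ) P } P
{ ( ( ) ) Q } P
{ ( ( ) ) { } } P
{ ( ( ) ) { } } Q
{ ( ( ) ) { } } ( )

[P [Q { [P [Q ( [P [Q ( )]] )] [P [Q { }]]] }] [P [Q ( )]]]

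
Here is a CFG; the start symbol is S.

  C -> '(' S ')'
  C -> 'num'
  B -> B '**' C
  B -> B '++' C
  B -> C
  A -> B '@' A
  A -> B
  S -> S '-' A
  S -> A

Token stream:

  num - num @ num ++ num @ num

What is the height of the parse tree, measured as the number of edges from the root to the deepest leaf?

6

[S [S [A [B [C num]]]] - [A [B [C num]] @ [A [B [B [C num]] ++ [C num]] @ [A [B [C num]]]]]]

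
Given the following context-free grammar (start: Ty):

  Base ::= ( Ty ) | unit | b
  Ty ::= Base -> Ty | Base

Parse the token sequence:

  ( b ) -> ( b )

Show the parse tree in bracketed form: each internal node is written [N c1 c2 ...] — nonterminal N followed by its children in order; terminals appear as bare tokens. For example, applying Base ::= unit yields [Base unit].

Ty
Base -> Ty
( Ty ) -> Ty
( Base ) -> Ty
( b ) -> Ty
( b ) -> Base
( b ) -> ( Ty )
( b ) -> ( Base )
( b ) -> ( b )

[Ty [Base ( [Ty [Base b]] )] -> [Ty [Base ( [Ty [Base b]] )]]]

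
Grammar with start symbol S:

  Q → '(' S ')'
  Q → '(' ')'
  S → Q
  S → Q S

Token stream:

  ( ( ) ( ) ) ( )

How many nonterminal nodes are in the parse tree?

[S [Q ( [S [Q ( )] [S [Q ( )]]] )] [S [Q ( )]]]

8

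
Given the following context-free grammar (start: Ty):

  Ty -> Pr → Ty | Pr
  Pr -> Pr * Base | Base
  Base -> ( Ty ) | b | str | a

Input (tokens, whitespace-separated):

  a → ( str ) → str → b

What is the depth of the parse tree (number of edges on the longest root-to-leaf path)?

[Ty [Pr [Base a]] → [Ty [Pr [Base ( [Ty [Pr [Base str]]] )]] → [Ty [Pr [Base str]] → [Ty [Pr [Base b]]]]]]

7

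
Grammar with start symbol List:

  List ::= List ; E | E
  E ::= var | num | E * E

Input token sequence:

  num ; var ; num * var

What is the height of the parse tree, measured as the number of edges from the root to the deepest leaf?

[List [List [List [E num]] ; [E var]] ; [E [E num] * [E var]]]

4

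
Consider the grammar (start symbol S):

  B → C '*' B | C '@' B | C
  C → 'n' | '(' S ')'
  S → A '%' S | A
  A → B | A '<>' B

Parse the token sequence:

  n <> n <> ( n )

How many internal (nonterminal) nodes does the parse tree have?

14

[S [A [A [A [B [C n]]] <> [B [C n]]] <> [B [C ( [S [A [B [C n]]]] )]]]]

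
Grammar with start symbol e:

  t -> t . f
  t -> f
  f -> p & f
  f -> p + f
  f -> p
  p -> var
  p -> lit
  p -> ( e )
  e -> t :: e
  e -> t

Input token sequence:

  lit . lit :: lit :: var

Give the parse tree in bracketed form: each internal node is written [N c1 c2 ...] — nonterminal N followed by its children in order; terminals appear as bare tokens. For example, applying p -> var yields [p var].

[e [t [t [f [p lit]]] . [f [p lit]]] :: [e [t [f [p lit]]] :: [e [t [f [p var]]]]]]

e
t :: e
t . f :: e
f . f :: e
p . f :: e
lit . f :: e
lit . p :: e
lit . lit :: e
lit . lit :: t :: e
lit . lit :: f :: e
lit . lit :: p :: e
lit . lit :: lit :: e
lit . lit :: lit :: t
lit . lit :: lit :: f
lit . lit :: lit :: p
lit . lit :: lit :: var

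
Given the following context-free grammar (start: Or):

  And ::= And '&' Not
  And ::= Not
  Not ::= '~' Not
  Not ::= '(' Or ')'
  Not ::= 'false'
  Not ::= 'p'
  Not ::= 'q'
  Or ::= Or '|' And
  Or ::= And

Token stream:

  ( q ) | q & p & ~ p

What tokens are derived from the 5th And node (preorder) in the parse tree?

[Or [Or [And [Not ( [Or [And [Not q]]] )]]] | [And [And [And [Not q]] & [Not p]] & [Not ~ [Not p]]]]

q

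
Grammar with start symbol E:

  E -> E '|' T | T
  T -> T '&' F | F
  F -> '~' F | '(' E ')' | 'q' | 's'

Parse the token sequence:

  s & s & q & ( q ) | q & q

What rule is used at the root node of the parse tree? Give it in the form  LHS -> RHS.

[E [E [T [T [T [T [F s]] & [F s]] & [F q]] & [F ( [E [T [F q]]] )]]] | [T [T [F q]] & [F q]]]

E -> E '|' T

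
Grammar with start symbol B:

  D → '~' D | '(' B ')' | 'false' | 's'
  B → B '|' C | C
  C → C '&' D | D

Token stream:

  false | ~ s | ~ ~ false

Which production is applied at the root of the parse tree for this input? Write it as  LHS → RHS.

[B [B [B [C [D false]]] | [C [D ~ [D s]]]] | [C [D ~ [D ~ [D false]]]]]

B → B '|' C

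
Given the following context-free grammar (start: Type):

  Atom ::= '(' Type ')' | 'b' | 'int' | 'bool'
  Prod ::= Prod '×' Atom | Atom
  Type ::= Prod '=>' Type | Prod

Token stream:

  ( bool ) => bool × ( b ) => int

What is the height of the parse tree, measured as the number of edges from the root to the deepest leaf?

[Type [Prod [Atom ( [Type [Prod [Atom bool]]] )]] => [Type [Prod [Prod [Atom bool]] × [Atom ( [Type [Prod [Atom b]]] )]] => [Type [Prod [Atom int]]]]]

7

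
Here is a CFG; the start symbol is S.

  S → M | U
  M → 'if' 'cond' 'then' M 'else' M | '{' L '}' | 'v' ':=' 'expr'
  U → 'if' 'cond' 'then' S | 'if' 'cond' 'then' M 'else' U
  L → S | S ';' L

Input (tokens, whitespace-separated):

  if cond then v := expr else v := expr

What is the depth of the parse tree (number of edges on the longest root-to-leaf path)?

3

[S [M if cond then [M v := expr] else [M v := expr]]]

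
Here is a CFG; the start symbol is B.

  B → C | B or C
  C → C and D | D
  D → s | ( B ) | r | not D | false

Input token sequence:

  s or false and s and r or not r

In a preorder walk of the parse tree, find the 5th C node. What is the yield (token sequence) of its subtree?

[B [B [B [C [D s]]] or [C [C [C [D false]] and [D s]] and [D r]]] or [C [D not [D r]]]]

not r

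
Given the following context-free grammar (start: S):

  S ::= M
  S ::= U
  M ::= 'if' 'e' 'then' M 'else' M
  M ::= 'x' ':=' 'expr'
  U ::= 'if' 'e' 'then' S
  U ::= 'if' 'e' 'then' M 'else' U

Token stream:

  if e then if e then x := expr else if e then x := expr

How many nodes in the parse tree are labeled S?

3

[S [U if e then [S [U if e then [M x := expr] else [U if e then [S [M x := expr]]]]]]]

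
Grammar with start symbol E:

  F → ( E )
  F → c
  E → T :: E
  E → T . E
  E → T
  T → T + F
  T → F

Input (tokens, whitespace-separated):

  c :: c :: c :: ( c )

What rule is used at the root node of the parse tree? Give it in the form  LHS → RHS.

[E [T [F c]] :: [E [T [F c]] :: [E [T [F c]] :: [E [T [F ( [E [T [F c]]] )]]]]]]

E → T :: E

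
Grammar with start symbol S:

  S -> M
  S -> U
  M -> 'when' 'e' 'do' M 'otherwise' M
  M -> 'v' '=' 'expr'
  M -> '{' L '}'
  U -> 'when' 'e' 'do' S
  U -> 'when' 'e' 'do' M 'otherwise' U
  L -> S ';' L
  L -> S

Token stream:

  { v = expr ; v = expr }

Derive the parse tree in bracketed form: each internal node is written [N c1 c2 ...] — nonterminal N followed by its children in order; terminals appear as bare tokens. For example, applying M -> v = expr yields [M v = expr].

S
M
{ L }
{ S ; L }
{ M ; L }
{ v = expr ; L }
{ v = expr ; S }
{ v = expr ; M }
{ v = expr ; v = expr }

[S [M { [L [S [M v = expr]] ; [L [S [M v = expr]]]] }]]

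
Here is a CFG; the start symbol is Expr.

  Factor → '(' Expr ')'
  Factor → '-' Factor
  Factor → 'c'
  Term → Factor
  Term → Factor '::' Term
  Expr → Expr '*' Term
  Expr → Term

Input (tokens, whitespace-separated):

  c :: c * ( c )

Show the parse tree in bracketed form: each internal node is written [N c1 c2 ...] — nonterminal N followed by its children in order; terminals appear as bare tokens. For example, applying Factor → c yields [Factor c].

Expr
Expr * Term
Term * Term
Factor :: Term * Term
c :: Term * Term
c :: Factor * Term
c :: c * Term
c :: c * Factor
c :: c * ( Expr )
c :: c * ( Term )
c :: c * ( Factor )
c :: c * ( c )

[Expr [Expr [Term [Factor c] :: [Term [Factor c]]]] * [Term [Factor ( [Expr [Term [Factor c]]] )]]]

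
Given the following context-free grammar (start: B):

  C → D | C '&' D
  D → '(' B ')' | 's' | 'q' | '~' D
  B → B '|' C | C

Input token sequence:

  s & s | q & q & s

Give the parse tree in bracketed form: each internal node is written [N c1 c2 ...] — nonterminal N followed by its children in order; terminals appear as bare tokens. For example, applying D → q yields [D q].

B
B | C
C | C
C & D | C
D & D | C
s & D | C
s & s | C
s & s | C & D
s & s | C & D & D
s & s | D & D & D
s & s | q & D & D
s & s | q & q & D
s & s | q & q & s

[B [B [C [C [D s]] & [D s]]] | [C [C [C [D q]] & [D q]] & [D s]]]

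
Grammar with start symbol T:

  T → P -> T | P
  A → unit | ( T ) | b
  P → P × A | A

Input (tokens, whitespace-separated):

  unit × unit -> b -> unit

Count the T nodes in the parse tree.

3

[T [P [P [A unit]] × [A unit]] -> [T [P [A b]] -> [T [P [A unit]]]]]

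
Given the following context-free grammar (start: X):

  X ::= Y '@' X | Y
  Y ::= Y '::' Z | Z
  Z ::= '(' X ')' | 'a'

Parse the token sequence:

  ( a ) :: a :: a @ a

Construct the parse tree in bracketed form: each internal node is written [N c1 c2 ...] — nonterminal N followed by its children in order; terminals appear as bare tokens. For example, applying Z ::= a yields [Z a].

X
Y @ X
Y :: Z @ X
Y :: Z :: Z @ X
Z :: Z :: Z @ X
( X ) :: Z :: Z @ X
( Y ) :: Z :: Z @ X
( Z ) :: Z :: Z @ X
( a ) :: Z :: Z @ X
( a ) :: a :: Z @ X
( a ) :: a :: a @ X
( a ) :: a :: a @ Y
( a ) :: a :: a @ Z
( a ) :: a :: a @ a

[X [Y [Y [Y [Z ( [X [Y [Z a]]] )]] :: [Z a]] :: [Z a]] @ [X [Y [Z a]]]]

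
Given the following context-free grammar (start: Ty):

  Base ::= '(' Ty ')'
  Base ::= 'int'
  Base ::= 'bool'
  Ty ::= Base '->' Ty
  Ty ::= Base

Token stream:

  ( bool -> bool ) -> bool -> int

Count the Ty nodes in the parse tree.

5

[Ty [Base ( [Ty [Base bool] -> [Ty [Base bool]]] )] -> [Ty [Base bool] -> [Ty [Base int]]]]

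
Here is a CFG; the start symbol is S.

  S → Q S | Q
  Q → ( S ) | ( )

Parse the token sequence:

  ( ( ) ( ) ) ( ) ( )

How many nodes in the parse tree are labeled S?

5

[S [Q ( [S [Q ( )] [S [Q ( )]]] )] [S [Q ( )] [S [Q ( )]]]]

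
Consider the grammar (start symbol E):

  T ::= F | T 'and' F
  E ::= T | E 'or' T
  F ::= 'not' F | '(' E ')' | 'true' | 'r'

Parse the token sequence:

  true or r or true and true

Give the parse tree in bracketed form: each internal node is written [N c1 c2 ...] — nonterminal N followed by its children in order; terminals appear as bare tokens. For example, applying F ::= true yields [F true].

E
E or T
E or T or T
T or T or T
F or T or T
true or T or T
true or F or T
true or r or T
true or r or T and F
true or r or F and F
true or r or true and F
true or r or true and true

[E [E [E [T [F true]]] or [T [F r]]] or [T [T [F true]] and [F true]]]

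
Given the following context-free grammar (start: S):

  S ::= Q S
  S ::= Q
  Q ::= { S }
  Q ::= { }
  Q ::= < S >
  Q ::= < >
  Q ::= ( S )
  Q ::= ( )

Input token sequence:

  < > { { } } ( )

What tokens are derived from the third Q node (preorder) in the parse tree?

[S [Q < >] [S [Q { [S [Q { }]] }] [S [Q ( )]]]]

{ }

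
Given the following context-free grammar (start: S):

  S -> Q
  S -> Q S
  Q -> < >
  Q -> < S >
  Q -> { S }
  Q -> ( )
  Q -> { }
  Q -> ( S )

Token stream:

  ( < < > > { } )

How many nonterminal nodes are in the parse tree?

[S [Q ( [S [Q < [S [Q < >]] >] [S [Q { }]]] )]]

8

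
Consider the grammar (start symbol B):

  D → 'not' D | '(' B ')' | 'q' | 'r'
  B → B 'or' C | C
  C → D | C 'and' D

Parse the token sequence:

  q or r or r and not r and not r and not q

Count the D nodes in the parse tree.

[B [B [B [C [D q]]] or [C [D r]]] or [C [C [C [C [D r]] and [D not [D r]]] and [D not [D r]]] and [D not [D q]]]]

9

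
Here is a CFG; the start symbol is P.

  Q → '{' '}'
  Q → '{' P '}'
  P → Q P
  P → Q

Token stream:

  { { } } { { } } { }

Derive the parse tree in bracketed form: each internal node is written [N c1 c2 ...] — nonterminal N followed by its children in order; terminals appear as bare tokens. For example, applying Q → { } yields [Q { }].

[P [Q { [P [Q { }]] }] [P [Q { [P [Q { }]] }] [P [Q { }]]]]

P
Q P
{ P } P
{ Q } P
{ { } } P
{ { } } Q P
{ { } } { P } P
{ { } } { Q } P
{ { } } { { } } P
{ { } } { { } } Q
{ { } } { { } } { }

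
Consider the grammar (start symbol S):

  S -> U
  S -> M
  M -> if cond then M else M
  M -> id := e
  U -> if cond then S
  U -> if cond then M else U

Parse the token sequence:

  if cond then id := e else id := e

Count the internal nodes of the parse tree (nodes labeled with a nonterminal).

[S [M if cond then [M id := e] else [M id := e]]]

4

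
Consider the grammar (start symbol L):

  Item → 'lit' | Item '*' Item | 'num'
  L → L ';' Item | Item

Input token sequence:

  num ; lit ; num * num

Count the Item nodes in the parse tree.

[L [L [L [Item num]] ; [Item lit]] ; [Item [Item num] * [Item num]]]

5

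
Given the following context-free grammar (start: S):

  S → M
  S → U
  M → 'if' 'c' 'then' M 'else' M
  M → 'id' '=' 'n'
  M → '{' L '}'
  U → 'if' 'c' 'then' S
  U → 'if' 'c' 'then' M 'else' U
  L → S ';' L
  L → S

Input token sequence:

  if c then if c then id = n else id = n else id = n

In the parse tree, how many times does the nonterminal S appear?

[S [M if c then [M if c then [M id = n] else [M id = n]] else [M id = n]]]

1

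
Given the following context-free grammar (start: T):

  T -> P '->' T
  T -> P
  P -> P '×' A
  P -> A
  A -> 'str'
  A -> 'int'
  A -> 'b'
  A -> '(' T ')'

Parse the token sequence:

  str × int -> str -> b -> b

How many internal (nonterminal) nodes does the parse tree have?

14

[T [P [P [A str]] × [A int]] -> [T [P [A str]] -> [T [P [A b]] -> [T [P [A b]]]]]]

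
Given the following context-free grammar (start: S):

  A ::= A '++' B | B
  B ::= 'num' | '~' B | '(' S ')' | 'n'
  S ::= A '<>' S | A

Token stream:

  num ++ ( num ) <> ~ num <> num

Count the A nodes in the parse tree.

[S [A [A [B num]] ++ [B ( [S [A [B num]]] )]] <> [S [A [B ~ [B num]]] <> [S [A [B num]]]]]

5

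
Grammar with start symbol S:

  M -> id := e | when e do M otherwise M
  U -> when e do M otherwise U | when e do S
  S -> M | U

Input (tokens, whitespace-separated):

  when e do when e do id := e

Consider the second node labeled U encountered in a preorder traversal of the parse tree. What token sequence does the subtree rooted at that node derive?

when e do id := e

[S [U when e do [S [U when e do [S [M id := e]]]]]]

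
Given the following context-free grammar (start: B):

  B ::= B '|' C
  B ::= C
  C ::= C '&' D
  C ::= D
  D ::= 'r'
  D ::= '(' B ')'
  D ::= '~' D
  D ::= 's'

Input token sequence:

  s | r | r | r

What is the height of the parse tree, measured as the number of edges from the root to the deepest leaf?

[B [B [B [B [C [D s]]] | [C [D r]]] | [C [D r]]] | [C [D r]]]

6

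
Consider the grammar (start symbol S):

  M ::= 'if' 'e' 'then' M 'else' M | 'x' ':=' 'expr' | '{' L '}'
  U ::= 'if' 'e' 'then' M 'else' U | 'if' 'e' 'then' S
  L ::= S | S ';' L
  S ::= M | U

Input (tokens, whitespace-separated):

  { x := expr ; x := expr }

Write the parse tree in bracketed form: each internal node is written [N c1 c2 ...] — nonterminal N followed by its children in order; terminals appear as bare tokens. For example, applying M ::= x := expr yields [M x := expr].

S
M
{ L }
{ S ; L }
{ M ; L }
{ x := expr ; L }
{ x := expr ; S }
{ x := expr ; M }
{ x := expr ; x := expr }

[S [M { [L [S [M x := expr]] ; [L [S [M x := expr]]]] }]]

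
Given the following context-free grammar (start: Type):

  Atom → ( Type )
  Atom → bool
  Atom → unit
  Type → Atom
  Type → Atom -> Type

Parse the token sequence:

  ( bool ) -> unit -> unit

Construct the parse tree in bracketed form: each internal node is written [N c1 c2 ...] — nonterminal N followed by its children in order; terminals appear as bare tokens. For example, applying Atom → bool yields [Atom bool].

Type
Atom -> Type
( Type ) -> Type
( Atom ) -> Type
( bool ) -> Type
( bool ) -> Atom -> Type
( bool ) -> unit -> Type
( bool ) -> unit -> Atom
( bool ) -> unit -> unit

[Type [Atom ( [Type [Atom bool]] )] -> [Type [Atom unit] -> [Type [Atom unit]]]]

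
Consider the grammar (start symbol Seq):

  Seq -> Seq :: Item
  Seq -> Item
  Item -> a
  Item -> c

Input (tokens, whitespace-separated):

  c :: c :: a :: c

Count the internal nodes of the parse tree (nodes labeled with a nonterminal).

8

[Seq [Seq [Seq [Seq [Item c]] :: [Item c]] :: [Item a]] :: [Item c]]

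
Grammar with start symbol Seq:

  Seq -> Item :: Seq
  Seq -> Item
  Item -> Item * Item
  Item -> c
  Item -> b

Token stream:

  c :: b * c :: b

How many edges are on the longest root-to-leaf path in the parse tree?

[Seq [Item c] :: [Seq [Item [Item b] * [Item c]] :: [Seq [Item b]]]]

4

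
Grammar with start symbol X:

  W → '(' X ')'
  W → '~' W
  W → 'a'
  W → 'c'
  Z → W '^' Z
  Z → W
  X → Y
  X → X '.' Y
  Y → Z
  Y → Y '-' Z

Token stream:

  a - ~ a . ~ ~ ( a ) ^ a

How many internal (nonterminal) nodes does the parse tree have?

20

[X [X [Y [Y [Z [W a]]] - [Z [W ~ [W a]]]]] . [Y [Z [W ~ [W ~ [W ( [X [Y [Z [W a]]]] )]]] ^ [Z [W a]]]]]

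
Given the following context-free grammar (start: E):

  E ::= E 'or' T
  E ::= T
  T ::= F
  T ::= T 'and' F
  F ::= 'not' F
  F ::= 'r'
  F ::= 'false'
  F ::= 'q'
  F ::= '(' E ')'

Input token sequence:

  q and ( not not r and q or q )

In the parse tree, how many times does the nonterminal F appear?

7

[E [T [T [F q]] and [F ( [E [E [T [T [F not [F not [F r]]]] and [F q]]] or [T [F q]]] )]]]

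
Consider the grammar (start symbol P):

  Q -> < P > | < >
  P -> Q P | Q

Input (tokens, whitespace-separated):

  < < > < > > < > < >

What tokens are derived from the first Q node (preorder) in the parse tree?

[P [Q < [P [Q < >] [P [Q < >]]] >] [P [Q < >] [P [Q < >]]]]

< < > < > >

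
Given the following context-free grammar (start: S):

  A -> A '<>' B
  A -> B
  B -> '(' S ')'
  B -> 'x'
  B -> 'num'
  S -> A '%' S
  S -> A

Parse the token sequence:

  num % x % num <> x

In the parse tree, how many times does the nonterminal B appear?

4

[S [A [B num]] % [S [A [B x]] % [S [A [A [B num]] <> [B x]]]]]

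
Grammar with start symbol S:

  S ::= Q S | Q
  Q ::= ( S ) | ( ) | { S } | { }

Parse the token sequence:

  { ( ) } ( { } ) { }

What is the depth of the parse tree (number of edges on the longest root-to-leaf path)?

[S [Q { [S [Q ( )]] }] [S [Q ( [S [Q { }]] )] [S [Q { }]]]]

5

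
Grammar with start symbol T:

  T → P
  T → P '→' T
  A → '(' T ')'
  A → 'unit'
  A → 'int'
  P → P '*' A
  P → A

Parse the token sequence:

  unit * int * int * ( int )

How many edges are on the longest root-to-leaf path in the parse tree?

6

[T [P [P [P [P [A unit]] * [A int]] * [A int]] * [A ( [T [P [A int]]] )]]]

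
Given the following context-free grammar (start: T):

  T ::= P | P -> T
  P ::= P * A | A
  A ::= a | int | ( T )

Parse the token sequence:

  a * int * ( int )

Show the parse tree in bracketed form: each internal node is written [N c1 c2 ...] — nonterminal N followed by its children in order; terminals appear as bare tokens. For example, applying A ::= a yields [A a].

[T [P [P [P [A a]] * [A int]] * [A ( [T [P [A int]]] )]]]

T
P
P * A
P * A * A
A * A * A
a * A * A
a * int * A
a * int * ( T )
a * int * ( P )
a * int * ( A )
a * int * ( int )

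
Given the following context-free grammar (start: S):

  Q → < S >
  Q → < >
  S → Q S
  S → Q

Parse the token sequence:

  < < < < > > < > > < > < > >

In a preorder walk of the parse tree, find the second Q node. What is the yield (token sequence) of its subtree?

< < < > > < > >

[S [Q < [S [Q < [S [Q < [S [Q < >]] >] [S [Q < >]]] >] [S [Q < >] [S [Q < >]]]] >]]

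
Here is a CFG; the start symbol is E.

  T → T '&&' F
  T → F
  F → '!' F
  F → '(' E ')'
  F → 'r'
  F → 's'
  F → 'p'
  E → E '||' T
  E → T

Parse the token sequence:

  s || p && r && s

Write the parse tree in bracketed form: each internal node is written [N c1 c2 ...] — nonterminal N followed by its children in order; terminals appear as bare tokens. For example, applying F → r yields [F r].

[E [E [T [F s]]] || [T [T [T [F p]] && [F r]] && [F s]]]

E
E || T
T || T
F || T
s || T
s || T && F
s || T && F && F
s || F && F && F
s || p && F && F
s || p && r && F
s || p && r && s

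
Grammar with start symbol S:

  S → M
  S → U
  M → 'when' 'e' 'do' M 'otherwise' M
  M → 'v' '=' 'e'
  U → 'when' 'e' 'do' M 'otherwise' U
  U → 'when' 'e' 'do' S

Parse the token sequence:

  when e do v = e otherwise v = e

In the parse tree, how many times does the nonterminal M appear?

3

[S [M when e do [M v = e] otherwise [M v = e]]]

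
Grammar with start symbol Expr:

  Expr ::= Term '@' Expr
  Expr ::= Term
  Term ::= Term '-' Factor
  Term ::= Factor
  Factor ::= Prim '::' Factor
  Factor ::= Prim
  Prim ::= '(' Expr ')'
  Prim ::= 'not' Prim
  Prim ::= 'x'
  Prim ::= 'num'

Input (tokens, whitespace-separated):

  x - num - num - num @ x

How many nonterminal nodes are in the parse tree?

17

[Expr [Term [Term [Term [Term [Factor [Prim x]]] - [Factor [Prim num]]] - [Factor [Prim num]]] - [Factor [Prim num]]] @ [Expr [Term [Factor [Prim x]]]]]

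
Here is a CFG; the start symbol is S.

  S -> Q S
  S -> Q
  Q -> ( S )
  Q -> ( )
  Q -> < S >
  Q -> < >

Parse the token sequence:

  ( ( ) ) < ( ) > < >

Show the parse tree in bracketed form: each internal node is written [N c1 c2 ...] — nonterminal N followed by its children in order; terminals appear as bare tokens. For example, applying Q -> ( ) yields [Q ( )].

S
Q S
( S ) S
( Q ) S
( ( ) ) S
( ( ) ) Q S
( ( ) ) < S > S
( ( ) ) < Q > S
( ( ) ) < ( ) > S
( ( ) ) < ( ) > Q
( ( ) ) < ( ) > < >

[S [Q ( [S [Q ( )]] )] [S [Q < [S [Q ( )]] >] [S [Q < >]]]]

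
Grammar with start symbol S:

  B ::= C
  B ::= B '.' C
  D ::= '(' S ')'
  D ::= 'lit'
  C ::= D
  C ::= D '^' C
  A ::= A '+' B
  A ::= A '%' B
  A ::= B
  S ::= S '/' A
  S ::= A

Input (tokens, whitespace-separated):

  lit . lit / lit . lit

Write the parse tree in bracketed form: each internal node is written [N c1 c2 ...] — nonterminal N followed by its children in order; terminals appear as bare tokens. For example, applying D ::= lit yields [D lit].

[S [S [A [B [B [C [D lit]]] . [C [D lit]]]]] / [A [B [B [C [D lit]]] . [C [D lit]]]]]

S
S / A
A / A
B / A
B . C / A
C . C / A
D . C / A
lit . C / A
lit . D / A
lit . lit / A
lit . lit / B
lit . lit / B . C
lit . lit / C . C
lit . lit / D . C
lit . lit / lit . C
lit . lit / lit . D
lit . lit / lit . lit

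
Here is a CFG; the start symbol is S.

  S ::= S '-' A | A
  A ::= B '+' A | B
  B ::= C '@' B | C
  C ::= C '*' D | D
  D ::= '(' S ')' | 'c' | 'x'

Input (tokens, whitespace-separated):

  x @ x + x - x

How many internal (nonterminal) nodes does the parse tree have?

17

[S [S [A [B [C [D x]] @ [B [C [D x]]]] + [A [B [C [D x]]]]]] - [A [B [C [D x]]]]]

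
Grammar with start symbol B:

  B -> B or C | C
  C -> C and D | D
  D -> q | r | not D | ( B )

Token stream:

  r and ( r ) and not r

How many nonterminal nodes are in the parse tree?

[B [C [C [C [D r]] and [D ( [B [C [D r]]] )]] and [D not [D r]]]]

11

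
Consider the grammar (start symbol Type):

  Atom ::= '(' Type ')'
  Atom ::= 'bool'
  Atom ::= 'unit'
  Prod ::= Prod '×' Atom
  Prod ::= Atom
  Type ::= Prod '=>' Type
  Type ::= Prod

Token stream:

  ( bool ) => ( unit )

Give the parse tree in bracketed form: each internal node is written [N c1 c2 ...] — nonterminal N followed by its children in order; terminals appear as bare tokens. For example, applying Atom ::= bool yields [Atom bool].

[Type [Prod [Atom ( [Type [Prod [Atom bool]]] )]] => [Type [Prod [Atom ( [Type [Prod [Atom unit]]] )]]]]

Type
Prod => Type
Atom => Type
( Type ) => Type
( Prod ) => Type
( Atom ) => Type
( bool ) => Type
( bool ) => Prod
( bool ) => Atom
( bool ) => ( Type )
( bool ) => ( Prod )
( bool ) => ( Atom )
( bool ) => ( unit )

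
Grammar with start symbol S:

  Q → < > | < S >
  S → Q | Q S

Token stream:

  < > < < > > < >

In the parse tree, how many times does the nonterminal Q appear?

4

[S [Q < >] [S [Q < [S [Q < >]] >] [S [Q < >]]]]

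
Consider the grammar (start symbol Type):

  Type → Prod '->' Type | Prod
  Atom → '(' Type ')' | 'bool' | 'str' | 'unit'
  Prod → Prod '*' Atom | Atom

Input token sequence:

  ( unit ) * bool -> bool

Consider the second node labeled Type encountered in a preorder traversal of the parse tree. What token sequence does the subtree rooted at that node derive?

[Type [Prod [Prod [Atom ( [Type [Prod [Atom unit]]] )]] * [Atom bool]] -> [Type [Prod [Atom bool]]]]

unit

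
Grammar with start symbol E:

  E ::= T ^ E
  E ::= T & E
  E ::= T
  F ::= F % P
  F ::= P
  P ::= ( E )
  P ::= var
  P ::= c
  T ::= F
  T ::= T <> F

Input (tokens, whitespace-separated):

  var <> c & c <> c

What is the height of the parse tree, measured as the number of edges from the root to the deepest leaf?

[E [T [T [F [P var]]] <> [F [P c]]] & [E [T [T [F [P c]]] <> [F [P c]]]]]

6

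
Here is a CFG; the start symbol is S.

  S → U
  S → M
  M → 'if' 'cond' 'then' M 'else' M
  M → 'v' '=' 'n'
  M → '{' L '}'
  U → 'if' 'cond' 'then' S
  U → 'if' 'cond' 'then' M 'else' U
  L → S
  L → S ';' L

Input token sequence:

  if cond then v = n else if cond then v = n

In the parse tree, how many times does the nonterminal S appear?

2

[S [U if cond then [M v = n] else [U if cond then [S [M v = n]]]]]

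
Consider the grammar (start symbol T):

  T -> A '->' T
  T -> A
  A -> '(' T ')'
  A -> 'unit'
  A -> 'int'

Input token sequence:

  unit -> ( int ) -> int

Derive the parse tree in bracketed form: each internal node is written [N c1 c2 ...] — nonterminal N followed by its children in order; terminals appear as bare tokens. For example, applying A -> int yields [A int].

[T [A unit] -> [T [A ( [T [A int]] )] -> [T [A int]]]]

T
A -> T
unit -> T
unit -> A -> T
unit -> ( T ) -> T
unit -> ( A ) -> T
unit -> ( int ) -> T
unit -> ( int ) -> A
unit -> ( int ) -> int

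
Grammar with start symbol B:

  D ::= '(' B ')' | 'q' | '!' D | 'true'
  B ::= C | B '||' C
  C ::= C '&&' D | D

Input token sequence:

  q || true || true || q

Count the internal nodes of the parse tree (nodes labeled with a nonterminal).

12

[B [B [B [B [C [D q]]] || [C [D true]]] || [C [D true]]] || [C [D q]]]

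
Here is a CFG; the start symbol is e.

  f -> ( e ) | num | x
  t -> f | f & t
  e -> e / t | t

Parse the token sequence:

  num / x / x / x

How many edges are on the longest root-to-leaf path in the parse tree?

[e [e [e [e [t [f num]]] / [t [f x]]] / [t [f x]]] / [t [f x]]]

6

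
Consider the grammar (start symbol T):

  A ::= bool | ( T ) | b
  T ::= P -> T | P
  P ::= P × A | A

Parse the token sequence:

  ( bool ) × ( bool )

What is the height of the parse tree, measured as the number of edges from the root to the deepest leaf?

[T [P [P [A ( [T [P [A bool]]] )]] × [A ( [T [P [A bool]]] )]]]

7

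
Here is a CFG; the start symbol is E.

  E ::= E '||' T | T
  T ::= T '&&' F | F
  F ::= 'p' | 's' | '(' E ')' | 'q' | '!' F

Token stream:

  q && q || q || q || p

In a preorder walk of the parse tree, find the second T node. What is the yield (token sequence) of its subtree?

[E [E [E [E [T [T [F q]] && [F q]]] || [T [F q]]] || [T [F q]]] || [T [F p]]]

q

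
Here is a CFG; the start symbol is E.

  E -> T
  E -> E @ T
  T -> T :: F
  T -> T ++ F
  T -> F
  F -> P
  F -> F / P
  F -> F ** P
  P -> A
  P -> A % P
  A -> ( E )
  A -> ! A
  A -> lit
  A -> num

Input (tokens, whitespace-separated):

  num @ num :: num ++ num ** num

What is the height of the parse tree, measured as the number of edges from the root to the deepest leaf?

7

[E [E [T [F [P [A num]]]]] @ [T [T [T [F [P [A num]]]] :: [F [P [A num]]]] ++ [F [F [P [A num]]] ** [P [A num]]]]]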